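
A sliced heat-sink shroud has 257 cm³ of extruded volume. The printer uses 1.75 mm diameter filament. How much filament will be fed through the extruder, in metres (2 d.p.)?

Cross-section of 1.75 mm filament: π·(1.75/2)² = 2.4053 mm².
L = 257000 mm³ / 2.4053 mm² = 106847.38 mm, i.e. 106.85 m.

106.85 m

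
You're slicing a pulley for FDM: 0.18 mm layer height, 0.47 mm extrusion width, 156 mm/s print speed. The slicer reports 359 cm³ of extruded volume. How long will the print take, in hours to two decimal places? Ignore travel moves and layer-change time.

Line area: 0.18 × 0.47 → 0.0846 mm².
Toolpath length = 359 cm³ / 0.0846 mm² = 359000 / 0.0846 = 4243498.8 mm.
Time extruding = 4243498.8 / 156, so 27201.9 s.
27201.9 s = 7.56 hours.

7.56 hours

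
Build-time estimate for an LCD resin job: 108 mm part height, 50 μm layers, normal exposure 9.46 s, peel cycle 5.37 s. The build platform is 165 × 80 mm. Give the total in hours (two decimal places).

Layer count = ceil(108 / 0.05) = 2160.
Per-layer time: 9.46 + 5.37 → 14.83 s.
Total = 2160 × 14.83 = 32032.8 s = 8.90 hours.

8.90 hours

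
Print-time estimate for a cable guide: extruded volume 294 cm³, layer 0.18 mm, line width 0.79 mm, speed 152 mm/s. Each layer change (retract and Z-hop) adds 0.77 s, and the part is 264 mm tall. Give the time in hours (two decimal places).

4.09 hours

Line area = 0.18 × 0.79, so 0.1422 mm².
Toolpath length = 294 cm³ / 0.1422 mm² = 294000 / 0.1422 = 2067510.5 mm.
Print-move time: 2067510.5 / 152 → 13602 s.
Layers = ⌈264/0.18⌉ = 1467.
Z-hop total: 1467 × 0.77 → 1129.59 s.
Total = 13602 + 1129.59 = 14731.59 s = 4.09 hours.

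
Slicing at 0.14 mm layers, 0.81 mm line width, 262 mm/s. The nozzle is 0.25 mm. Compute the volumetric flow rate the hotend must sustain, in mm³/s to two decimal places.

29.71

A = 0.14 × 0.81 = 0.1134 mm².
Volumetric flow = 262 × 0.1134 = 29.71 mm³/s.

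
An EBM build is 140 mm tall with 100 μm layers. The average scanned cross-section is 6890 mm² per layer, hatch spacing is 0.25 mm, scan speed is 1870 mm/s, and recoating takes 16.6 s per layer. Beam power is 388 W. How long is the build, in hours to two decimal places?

Layer count = ceil(140 / 0.1) = 1400.
Hatch length per layer = 6890 / 0.25, so 27560 mm.
Beam time per layer = 27560 / 1870 = 14.738 s.
Layer cycle: 14.738 + 16.6 → 31.338 s.
1400 layers × 31.338 s/layer = 43873.2 s, i.e. 12.19 hours.

12.19 hours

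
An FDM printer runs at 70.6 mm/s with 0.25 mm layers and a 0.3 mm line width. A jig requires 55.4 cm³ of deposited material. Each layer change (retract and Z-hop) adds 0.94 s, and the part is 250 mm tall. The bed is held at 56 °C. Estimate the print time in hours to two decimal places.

Bead cross-section = 0.25 × 0.3 = 0.075 mm².
Toolpath length = 55.4 cm³ / 0.075 mm² = 55400 / 0.075 = 738666.7 mm.
Print-move time = 738666.7 / 70.6 = 10462.7 s.
Number of layers: 250 / 0.25 → 1000 (rounded up).
Layer-change overhead = 1000 × 0.94 = 940 s.
Total = 10462.7 + 940 = 11402.7 s = 3.17 hours.

3.17 hours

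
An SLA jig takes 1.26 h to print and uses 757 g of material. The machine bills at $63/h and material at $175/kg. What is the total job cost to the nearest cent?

Machine-time cost = 63 × 1.26, so $79.38.
Material charge = 175 × 757/1000, so $132.475.
Total = 79.38 + 132.475 = 211.855 ≈ $211.86.

$211.86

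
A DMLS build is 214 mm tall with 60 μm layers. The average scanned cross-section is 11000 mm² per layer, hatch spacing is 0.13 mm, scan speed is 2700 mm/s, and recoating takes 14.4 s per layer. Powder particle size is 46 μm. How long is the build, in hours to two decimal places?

45.32 hours

Layers = ⌈214/0.06⌉ = 3567.
Scan path per layer = 11000 / 0.13, so 84615.4 mm.
Laser time per layer = 84615.4 / 2700 = 31.339 s.
Per-layer time = 31.339 + 14.4 = 45.739 s.
Total: 3567 × 45.739 s = 163151.013 s → 45.32 hours.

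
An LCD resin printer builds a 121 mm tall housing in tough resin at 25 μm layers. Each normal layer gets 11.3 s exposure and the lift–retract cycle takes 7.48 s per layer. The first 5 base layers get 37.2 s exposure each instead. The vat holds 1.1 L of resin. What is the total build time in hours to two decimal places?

Number of layers: 121 / 0.025 → 4840 (rounded up).
Burn-in layers: 5 × (37.2 + 7.48) → 223.4 s.
Remaining layers = 4835 × (11.3 + 7.48), so 90801.3 s.
Total = 223.4 + 90801.3 = 91024.7 s = 25.28 hours.

25.28 hours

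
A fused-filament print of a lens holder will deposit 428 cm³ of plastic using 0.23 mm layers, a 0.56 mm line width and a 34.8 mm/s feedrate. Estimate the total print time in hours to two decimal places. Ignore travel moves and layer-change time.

26.52 hours

Line area = 0.23 × 0.56, so 0.1288 mm².
Toolpath length = 428 cm³ / 0.1288 mm² = 428000 / 0.1288 = 3322981.4 mm.
Time extruding = 3322981.4 / 34.8, so 95488 s.
That's 95488 s → 26.52 hours.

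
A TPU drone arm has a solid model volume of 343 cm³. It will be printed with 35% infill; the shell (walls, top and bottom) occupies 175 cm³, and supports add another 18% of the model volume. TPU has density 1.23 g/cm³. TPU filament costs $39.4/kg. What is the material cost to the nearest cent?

Infill region = 343 − 175 = 168 cm³.
Deposited infill: 0.35 × 168 → 58.8 cm³.
Support = 0.18 × 343 = 61.74 cm³.
Total printed volume: 175 + 58.8 + 61.74 → 295.54 cm³.
Mass = 295.54 × 1.23 = 363.5142 g.
Cost = 363.5142 g / 1000 × $39.4/kg = $14.32.

$14.32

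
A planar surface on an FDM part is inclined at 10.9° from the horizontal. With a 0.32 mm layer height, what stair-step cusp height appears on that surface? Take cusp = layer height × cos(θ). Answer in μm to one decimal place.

314.2 μm

cos(10.9°) = 0.9820, so cusp = 0.32 × 0.9820 = 0.31424 mm → 314.2 μm.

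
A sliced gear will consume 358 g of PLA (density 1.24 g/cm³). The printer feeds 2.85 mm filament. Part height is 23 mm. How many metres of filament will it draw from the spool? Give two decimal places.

45.26 m

Volume = 358 g / 1.24 g·cm⁻³ = 288.7097 cm³ = 288709.7 mm³.
Cross-section of 2.85 mm filament: π·(2.85/2)² = 6.3794 mm².
Length = 288709.7 / 6.3794 = 45256.56 mm = 45.26 m.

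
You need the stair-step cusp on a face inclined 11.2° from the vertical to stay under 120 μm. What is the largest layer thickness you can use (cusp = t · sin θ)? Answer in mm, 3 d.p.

0.618 mm

Layer height = cusp / sin(11.2°) = 0.12 / 0.1942 = 0.618 mm.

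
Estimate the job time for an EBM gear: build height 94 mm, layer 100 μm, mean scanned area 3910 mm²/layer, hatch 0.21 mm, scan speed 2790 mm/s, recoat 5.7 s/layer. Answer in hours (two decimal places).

3.23 hours

Layer count = ceil(94 / 0.1) = 940.
Per-layer scan distance = 3910 / 0.21, so 18619 mm.
Scan time per layer: 18619 / 2790 → 6.6735 s.
Time per layer = 6.6735 + 5.7 = 12.3735 s.
Total: 940 × 12.3735 s = 11631.09 s → 3.23 hours.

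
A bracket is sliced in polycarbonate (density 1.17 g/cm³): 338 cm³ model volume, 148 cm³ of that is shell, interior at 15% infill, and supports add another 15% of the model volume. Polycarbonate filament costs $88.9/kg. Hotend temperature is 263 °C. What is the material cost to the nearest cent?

Volume inside the shell = 338 − 148 = 190 cm³.
Infill volume: 0.15 × 190 → 28.5 cm³.
Support = 0.15 × 338 = 50.7 cm³.
Deposited volume = 148 + 28.5 + 50.7 = 227.2 cm³.
Mass = 227.2 × 1.17 = 265.824 g.
At $88.9/kg: 265.824/1000 × 88.9 = $23.63.

$23.63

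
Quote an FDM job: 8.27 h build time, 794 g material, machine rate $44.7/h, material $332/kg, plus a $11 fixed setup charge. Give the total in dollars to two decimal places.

Machine-time cost: 44.7 × 8.27 → $369.669.
Material cost = 332 × 794/1000 = $263.608.
Adding setup: 369.669 + 263.608 + 11 → 644.277 ≈ $644.28.

$644.28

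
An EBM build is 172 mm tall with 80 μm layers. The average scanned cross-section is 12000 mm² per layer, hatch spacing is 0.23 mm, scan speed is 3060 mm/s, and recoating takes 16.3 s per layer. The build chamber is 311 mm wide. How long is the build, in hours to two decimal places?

Layer count = ceil(172 / 0.08) = 2150.
Scan path per layer = 12000 / 0.23, so 52173.9 mm.
Beam time per layer = 52173.9 / 3060, so 17.0503 s.
Layer cycle = 17.0503 + 16.3 = 33.3503 s.
Total: 2150 × 33.3503 s = 71703.145 s → 19.92 hours.

19.92 hours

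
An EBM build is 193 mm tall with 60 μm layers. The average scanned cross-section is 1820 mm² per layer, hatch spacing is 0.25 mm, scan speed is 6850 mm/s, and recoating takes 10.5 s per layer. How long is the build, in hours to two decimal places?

10.33 hours

Layer count = ceil(193 / 0.06) = 3217.
Hatch length per layer = 1820 / 0.25 = 7280 mm.
Scan time per layer = 7280 / 6850, so 1.0628 s.
Layer cycle: 1.0628 + 10.5 → 11.5628 s.
Build time = 3217 × 11.5628 = 37197.5276 s = 10.33 hours.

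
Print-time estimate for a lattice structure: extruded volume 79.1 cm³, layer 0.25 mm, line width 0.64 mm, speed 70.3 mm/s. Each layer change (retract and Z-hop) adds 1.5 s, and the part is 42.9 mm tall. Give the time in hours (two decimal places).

2.03 hours

Line area: 0.25 × 0.64 → 0.16 mm².
Path length: 79100 mm³ / 0.16 mm² → 494375 mm.
Time extruding = 494375 / 70.3, so 7032.4 s.
Layers = ⌈42.9/0.25⌉ = 172.
Z-hop total = 172 × 1.5, so 258 s.
Altogether 7032.4 + 258 = 7290.4 s, i.e. 2.03 hours.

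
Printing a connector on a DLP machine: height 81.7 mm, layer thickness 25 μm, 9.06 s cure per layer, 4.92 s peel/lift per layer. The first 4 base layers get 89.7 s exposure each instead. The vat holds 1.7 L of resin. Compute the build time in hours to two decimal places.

Number of layers: 81.7 / 0.025 → 3268 (rounded up).
Base layers = 4 × (89.7 + 4.92), so 378.48 s.
Remaining layers: 3264 × (9.06 + 4.92) → 45630.72 s.
Total = 378.48 + 45630.72 = 46009.2 s = 12.78 hours.

12.78 hours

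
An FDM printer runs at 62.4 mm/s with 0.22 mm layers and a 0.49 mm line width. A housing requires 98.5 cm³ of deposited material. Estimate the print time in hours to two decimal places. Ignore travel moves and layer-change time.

Bead cross-section = 0.22 × 0.49, so 0.1078 mm².
Total extruded path = 98500/0.1078 = 913729.1 mm.
Extrusion time = 913729.1 / 62.4 = 14643.1 s.
Converting: 14643.1 s = 4.07 hours.

4.07 hours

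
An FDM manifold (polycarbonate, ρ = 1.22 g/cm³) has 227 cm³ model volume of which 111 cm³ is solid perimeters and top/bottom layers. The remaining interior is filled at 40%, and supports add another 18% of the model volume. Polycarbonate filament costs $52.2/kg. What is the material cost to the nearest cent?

Infill region = 227 − 111 = 116 cm³.
Infill volume: 0.40 × 116 → 46.4 cm³.
Support = 0.18 × 227, so 40.86 cm³.
Deposited volume = 111 + 46.4 + 40.86, so 198.26 cm³.
Mass: 198.26 × 1.22 → 241.8772 g.
Cost = 241.8772 g / 1000 × $52.2/kg = $12.63.

$12.63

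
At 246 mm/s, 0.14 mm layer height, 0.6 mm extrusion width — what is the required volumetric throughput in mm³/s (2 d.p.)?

20.66

A = 0.14 × 0.6 = 0.084 mm².
Volumetric flow = 246 × 0.084 = 20.66 mm³/s.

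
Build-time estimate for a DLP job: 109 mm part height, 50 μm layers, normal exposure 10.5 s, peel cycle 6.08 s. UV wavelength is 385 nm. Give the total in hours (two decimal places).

Layers = ⌈109/0.05⌉ = 2180.
Each layer takes = 10.5 + 6.08, so 16.58 s.
Build time: 2180 × 16.58 s = 36144.4 s, i.e. 10.04 hours.

10.04 hours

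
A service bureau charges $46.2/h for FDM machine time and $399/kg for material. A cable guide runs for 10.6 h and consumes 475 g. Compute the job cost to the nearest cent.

$679.25

Machine-time cost: 46.2 × 10.6 → $489.72.
Feedstock cost: 399 × 475/1000 → $189.525.
Total = 489.72 + 189.525 = 679.245 ≈ $679.25.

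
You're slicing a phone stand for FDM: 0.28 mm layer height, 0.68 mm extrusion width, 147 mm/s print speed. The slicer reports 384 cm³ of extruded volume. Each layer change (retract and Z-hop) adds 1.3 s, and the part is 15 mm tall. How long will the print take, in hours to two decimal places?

Extrusion cross-section: 0.28 × 0.68 → 0.1904 mm².
Toolpath length = 384 cm³ / 0.1904 mm² = 384000 / 0.1904 = 2016806.7 mm.
Print-move time = 2016806.7 / 147, so 13719.8 s.
Number of layers: 15 / 0.28 → 54 (rounded up).
Non-print overhead = 54 × 1.3, so 70.2 s.
Altogether 13719.8 + 70.2 = 13790 s, i.e. 3.83 hours.

3.83 hours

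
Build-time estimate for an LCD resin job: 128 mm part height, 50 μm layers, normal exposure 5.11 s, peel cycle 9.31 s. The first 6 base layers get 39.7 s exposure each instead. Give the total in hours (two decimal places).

10.31 hours

Layer count = ceil(128 / 0.05) = 2560.
Base layers: 6 × (39.7 + 9.31) → 294.06 s.
Regular layers = 2554 × (5.11 + 9.31), so 36828.68 s.
Total = 294.06 + 36828.68 = 37122.74 s = 10.31 hours.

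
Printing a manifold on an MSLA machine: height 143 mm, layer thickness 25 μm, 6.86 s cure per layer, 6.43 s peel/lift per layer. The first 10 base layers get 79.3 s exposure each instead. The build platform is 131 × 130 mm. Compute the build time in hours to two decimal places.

21.32 hours

Layer count = ceil(143 / 0.025) = 5720.
Burn-in layers: 10 × (79.3 + 6.43) → 857.3 s.
Regular layers = 5710 × (6.86 + 6.43) = 75885.9 s.
Sum: 857.3 + 75885.9 = 76743.2 s → 21.32 hours.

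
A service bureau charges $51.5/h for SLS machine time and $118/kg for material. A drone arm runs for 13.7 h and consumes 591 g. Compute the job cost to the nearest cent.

Machine-time cost: 51.5 × 13.7 → $705.55.
Material cost = 118 × 591/1000, so $69.738.
Total = 705.55 + 69.738 = 775.288 ≈ $775.29.

$775.29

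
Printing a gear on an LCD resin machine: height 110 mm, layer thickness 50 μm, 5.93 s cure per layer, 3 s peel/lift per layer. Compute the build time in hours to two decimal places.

5.46 hours

Number of layers: 110 / 0.05 → 2200 (rounded up).
Each layer takes = 5.93 + 3, so 8.93 s.
Total = 2200 × 8.93 = 19646 s = 5.46 hours.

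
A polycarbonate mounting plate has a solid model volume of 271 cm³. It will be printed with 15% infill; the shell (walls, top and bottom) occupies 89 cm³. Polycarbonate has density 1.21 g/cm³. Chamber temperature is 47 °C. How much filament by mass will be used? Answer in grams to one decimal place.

Infill region: 271 − 89 → 182 cm³.
Deposited infill: 0.15 × 182 → 27.3 cm³.
Total extruded = 89 + 27.3, so 116.3 cm³.
Mass: 116.3 × 1.21 → 140.723 g.

140.7 g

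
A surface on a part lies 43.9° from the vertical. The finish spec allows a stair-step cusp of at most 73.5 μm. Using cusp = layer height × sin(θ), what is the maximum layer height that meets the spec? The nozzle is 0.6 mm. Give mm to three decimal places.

t = h_c / sin θ = 0.0735 / 0.6934 = 0.106 mm.

0.106 mm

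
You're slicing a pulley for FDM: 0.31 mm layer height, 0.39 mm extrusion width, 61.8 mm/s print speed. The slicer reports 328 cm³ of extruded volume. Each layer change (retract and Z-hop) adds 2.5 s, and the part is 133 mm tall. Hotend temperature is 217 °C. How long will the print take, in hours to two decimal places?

12.49 hours

Extrusion cross-section = 0.31 × 0.39 = 0.1209 mm².
Toolpath length = 328 cm³ / 0.1209 mm² = 328000 / 0.1209 = 2712985.9 mm.
Extrusion time: 2712985.9 / 61.8 → 43899.4 s.
Layer count = ceil(133 / 0.31) = 430.
Z-hop total = 430 × 2.5 = 1075 s.
Altogether 43899.4 + 1075 = 44974.4 s, i.e. 12.49 hours.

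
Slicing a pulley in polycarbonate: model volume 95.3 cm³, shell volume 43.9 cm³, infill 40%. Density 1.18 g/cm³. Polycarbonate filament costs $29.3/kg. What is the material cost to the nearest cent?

$2.23

Infill region = 95.3 − 43.9 = 51.4 cm³.
Infill volume = 0.40 × 51.4, so 20.56 cm³.
Total extruded = 43.9 + 20.56 = 64.46 cm³.
Mass = 64.46 × 1.18, so 76.0628 g.
At $29.3/kg: 76.0628/1000 × 29.3 = $2.23.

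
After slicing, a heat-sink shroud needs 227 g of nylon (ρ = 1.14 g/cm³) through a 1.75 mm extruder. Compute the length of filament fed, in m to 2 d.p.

Extruded volume: 227/1.14 = 199.1228 cm³ (199122.8 mm³).
Cross-section of 1.75 mm filament: π·(1.75/2)² = 2.4053 mm².
L = V/A = 199122.8/2.4053 = 82785.02 mm → 82.79 m.

82.79 m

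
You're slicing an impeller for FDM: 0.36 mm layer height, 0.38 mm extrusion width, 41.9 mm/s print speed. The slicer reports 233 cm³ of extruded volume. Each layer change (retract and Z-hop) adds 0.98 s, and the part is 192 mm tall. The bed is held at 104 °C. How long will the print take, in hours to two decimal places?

11.44 hours

Bead cross-section: 0.36 × 0.38 → 0.1368 mm².
Total extruded path = 233000/0.1368 = 1703216.4 mm.
Extrusion time: 1703216.4 / 41.9 → 40649.6 s.
Number of layers: 192 / 0.36 → 534 (rounded up).
Layer-change overhead: 534 × 0.98 → 523.32 s.
Total = 40649.6 + 523.32 = 41172.92 s = 11.44 hours.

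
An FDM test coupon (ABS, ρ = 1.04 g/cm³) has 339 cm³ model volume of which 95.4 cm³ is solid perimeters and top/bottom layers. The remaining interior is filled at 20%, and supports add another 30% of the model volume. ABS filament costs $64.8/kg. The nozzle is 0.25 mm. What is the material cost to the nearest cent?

$16.57

Infill region = 339 − 95.4 = 243.6 cm³.
Deposited infill: 0.20 × 243.6 → 48.72 cm³.
Support: 0.30 × 339 → 101.7 cm³.
Total printed volume = 95.4 + 48.72 + 101.7 = 245.82 cm³.
Mass = 245.82 × 1.04, so 255.6528 g.
Cost = 255.6528 g / 1000 × $64.8/kg = $16.57.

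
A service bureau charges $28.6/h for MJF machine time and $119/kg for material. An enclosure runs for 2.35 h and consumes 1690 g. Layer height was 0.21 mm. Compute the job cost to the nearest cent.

$268.32

Time charge = 28.6 × 2.35, so $67.21.
Feedstock cost = 119 × 1690/1000, so $201.11.
Total = 67.21 + 201.11 = $268.32.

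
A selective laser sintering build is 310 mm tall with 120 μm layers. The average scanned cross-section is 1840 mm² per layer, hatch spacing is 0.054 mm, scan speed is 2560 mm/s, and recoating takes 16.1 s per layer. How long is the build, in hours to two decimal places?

Layer count = ceil(310 / 0.12) = 2584.
Hatch length per layer = 1840 / 0.054 = 34074.1 mm.
Laser time per layer = 34074.1 / 2560 = 13.3102 s.
Layer cycle = 13.3102 + 16.1 = 29.4102 s.
Total: 2584 × 29.4102 s = 75995.9568 s → 21.11 hours.

21.11 hours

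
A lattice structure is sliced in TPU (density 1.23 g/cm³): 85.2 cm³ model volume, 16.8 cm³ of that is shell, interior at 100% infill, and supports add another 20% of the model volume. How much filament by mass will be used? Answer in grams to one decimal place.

Infill region: 85.2 − 16.8 → 68.4 cm³.
Deposited infill = 1.00 × 68.4 = 68.4 cm³.
Support = 0.20 × 85.2, so 17.04 cm³.
Total printed volume = 16.8 + 68.4 + 17.04 = 102.24 cm³.
Mass = 102.24 × 1.23 = 125.7552 g.

125.8 g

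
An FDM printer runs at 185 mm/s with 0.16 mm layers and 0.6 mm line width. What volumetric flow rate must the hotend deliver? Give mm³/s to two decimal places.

17.76

Extrusion cross-section = 0.16 × 0.6 = 0.096 mm².
Volumetric flow = 185 × 0.096 = 17.76 mm³/s.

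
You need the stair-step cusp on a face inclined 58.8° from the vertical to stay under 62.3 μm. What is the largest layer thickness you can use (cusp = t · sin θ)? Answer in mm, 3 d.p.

t = h_c / sin θ = 0.0623 / 0.8554 = 0.073 mm.

0.073 mm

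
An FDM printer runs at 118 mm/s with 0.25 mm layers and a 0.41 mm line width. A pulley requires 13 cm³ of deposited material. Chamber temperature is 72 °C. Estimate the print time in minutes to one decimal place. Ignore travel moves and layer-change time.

17.9 minutes

Line area = 0.25 × 0.41 = 0.1025 mm².
Total extruded path = 13000/0.1025 = 126829.3 mm.
Time extruding = 126829.3 / 118 = 1074.8 s.
That's 1074.8 s → 17.9 minutes.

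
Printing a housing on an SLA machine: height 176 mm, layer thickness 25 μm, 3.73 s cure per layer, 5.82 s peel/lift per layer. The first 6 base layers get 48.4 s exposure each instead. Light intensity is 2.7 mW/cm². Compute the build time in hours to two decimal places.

Layer count = ceil(176 / 0.025) = 7040.
Base layers = 6 × (48.4 + 5.82), so 325.32 s.
Regular layers: 7034 × (3.73 + 5.82) → 67174.7 s.
Sum: 325.32 + 67174.7 = 67500.02 s → 18.75 hours.

18.75 hours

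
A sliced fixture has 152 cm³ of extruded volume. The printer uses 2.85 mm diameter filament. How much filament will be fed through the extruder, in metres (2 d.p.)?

Cross-section of 2.85 mm filament: π·(2.85/2)² = 6.3794 mm².
L = 152000 mm³ / 6.3794 mm² = 23826.69 mm, i.e. 23.83 m.

23.83 m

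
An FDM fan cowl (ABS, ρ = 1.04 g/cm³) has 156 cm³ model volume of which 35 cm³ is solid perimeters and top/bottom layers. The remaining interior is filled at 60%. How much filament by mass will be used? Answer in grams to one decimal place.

Interior volume: 156 − 35 → 121 cm³.
Infill volume = 0.60 × 121 = 72.6 cm³.
Deposited volume: 35 + 72.6 → 107.6 cm³.
Mass = 107.6 × 1.04, so 111.904 g.

111.9 g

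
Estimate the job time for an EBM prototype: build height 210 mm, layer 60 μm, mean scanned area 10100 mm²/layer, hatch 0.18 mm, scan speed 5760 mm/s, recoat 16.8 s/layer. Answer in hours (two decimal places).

25.80 hours

Layers = ⌈210/0.06⌉ = 3500.
Hatch length per layer: 10100 / 0.18 → 56111.1 mm.
Beam time per layer = 56111.1 / 5760 = 9.7415 s.
Per-layer time = 9.7415 + 16.8 = 26.5415 s.
Total: 3500 × 26.5415 s = 92895.25 s → 25.80 hours.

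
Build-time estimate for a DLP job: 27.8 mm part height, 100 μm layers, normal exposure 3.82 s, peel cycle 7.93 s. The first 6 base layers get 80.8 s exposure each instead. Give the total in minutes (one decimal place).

Layer count = ceil(27.8 / 0.1) = 278.
Base layers = 6 × (80.8 + 7.93) = 532.38 s.
Remaining layers = 272 × (3.82 + 7.93) = 3196 s.
Total = 532.38 + 3196 = 3728.38 s = 62.1 minutes.

62.1 minutes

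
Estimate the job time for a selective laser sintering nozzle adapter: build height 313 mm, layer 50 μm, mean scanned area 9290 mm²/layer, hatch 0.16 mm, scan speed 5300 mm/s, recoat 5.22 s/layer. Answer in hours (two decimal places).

Layers = ⌈313/0.05⌉ = 6260.
Hatch length per layer = 9290 / 0.16, so 58062.5 mm.
Scan time per layer: 58062.5 / 5300 → 10.9552 s.
Time per layer = 10.9552 + 5.22 = 16.1752 s.
Total: 6260 × 16.1752 s = 101256.752 s → 28.13 hours.

28.13 hours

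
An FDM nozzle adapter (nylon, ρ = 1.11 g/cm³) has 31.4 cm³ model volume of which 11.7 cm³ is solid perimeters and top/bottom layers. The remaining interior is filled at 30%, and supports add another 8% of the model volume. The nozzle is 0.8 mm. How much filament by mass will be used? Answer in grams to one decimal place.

22.3 g

Interior volume = 31.4 − 11.7 = 19.7 cm³.
Infill deposited = 0.30 × 19.7, so 5.91 cm³.
Support = 0.08 × 31.4, so 2.512 cm³.
Total printed volume = 11.7 + 5.91 + 2.512 = 20.122 cm³.
Mass = 20.122 × 1.11 = 22.33542 g.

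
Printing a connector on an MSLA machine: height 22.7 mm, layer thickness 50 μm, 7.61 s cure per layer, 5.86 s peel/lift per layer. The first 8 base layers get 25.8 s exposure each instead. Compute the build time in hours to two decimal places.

1.74 hours

Layers = ⌈22.7/0.05⌉ = 454.
Base layers = 8 × (25.8 + 5.86), so 253.28 s.
Regular layers: 446 × (7.61 + 5.86) → 6007.62 s.
Sum: 253.28 + 6007.62 = 6260.9 s → 1.74 hours.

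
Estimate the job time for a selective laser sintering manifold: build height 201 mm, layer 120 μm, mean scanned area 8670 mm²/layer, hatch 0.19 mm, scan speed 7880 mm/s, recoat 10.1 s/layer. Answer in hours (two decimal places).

Number of layers: 201 / 0.12 → 1675 (rounded up).
Per-layer scan distance: 8670 / 0.19 → 45631.6 mm.
Scan time per layer: 45631.6 / 7880 → 5.7908 s.
Time per layer = 5.7908 + 10.1 = 15.8908 s.
Total: 1675 × 15.8908 s = 26617.09 s → 7.39 hours.

7.39 hours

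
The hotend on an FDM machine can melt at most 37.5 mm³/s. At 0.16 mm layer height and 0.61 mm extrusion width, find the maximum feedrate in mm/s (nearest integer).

Extrusion cross-section: 0.16 × 0.61 → 0.0976 mm².
Max speed = 37.5 / 0.0976 = 384.22 ≈ 384 mm/s.

384 mm/s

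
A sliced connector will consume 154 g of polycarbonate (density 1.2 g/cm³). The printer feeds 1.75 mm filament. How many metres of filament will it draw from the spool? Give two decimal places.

53.35 m

Volume = 154 g / 1.2 g·cm⁻³ = 128.3333 cm³ = 128333.3 mm³.
Cross-section of 1.75 mm filament: π·(1.75/2)² = 2.4053 mm².
Length = 128333.3 / 2.4053 = 53354.38 mm = 53.35 m.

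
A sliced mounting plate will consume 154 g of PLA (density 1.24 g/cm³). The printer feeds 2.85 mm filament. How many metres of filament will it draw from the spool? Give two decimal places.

Extruded volume: 154/1.24 = 124.1935 cm³ (124193.5 mm³).
Cross-section of 2.85 mm filament: π·(2.85/2)² = 6.3794 mm².
Length = 124193.5 / 6.3794 = 19467.9 mm = 19.47 m.

19.47 m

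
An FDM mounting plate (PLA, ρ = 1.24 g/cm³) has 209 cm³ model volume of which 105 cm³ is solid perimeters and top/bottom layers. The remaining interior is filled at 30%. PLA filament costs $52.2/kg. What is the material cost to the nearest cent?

$8.82

Volume inside the shell = 209 − 105, so 104 cm³.
Infill volume = 0.30 × 104 = 31.2 cm³.
Deposited volume = 105 + 31.2 = 136.2 cm³.
Mass: 136.2 × 1.24 → 168.888 g.
At $52.2/kg: 168.888/1000 × 52.2 = $8.82.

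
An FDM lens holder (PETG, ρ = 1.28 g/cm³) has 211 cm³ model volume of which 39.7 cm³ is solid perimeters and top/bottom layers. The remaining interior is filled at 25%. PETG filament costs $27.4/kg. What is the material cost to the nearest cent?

$2.89

Volume inside the shell: 211 − 39.7 → 171.3 cm³.
Infill deposited: 0.25 × 171.3 → 42.825 cm³.
Total printed volume = 39.7 + 42.825, so 82.525 cm³.
Mass: 82.525 × 1.28 → 105.632 g.
Cost = 105.632 g / 1000 × $27.4/kg = $2.89.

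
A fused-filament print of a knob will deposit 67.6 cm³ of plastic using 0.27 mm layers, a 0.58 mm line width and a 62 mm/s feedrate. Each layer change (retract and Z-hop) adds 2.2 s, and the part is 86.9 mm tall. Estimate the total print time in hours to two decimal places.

2.13 hours

Bead cross-section: 0.27 × 0.58 → 0.1566 mm².
Path length: 67600 mm³ / 0.1566 mm² → 431673.1 mm.
Time extruding: 431673.1 / 62 → 6962.5 s.
Number of layers: 86.9 / 0.27 → 322 (rounded up).
Z-hop total = 322 × 2.2 = 708.4 s.
Total = 6962.5 + 708.4 = 7670.9 s = 2.13 hours.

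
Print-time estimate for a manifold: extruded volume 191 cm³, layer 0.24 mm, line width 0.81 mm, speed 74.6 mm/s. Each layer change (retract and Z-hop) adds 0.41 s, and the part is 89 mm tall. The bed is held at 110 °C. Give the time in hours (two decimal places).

Extrusion cross-section = 0.24 × 0.81, so 0.1944 mm².
Path length: 191000 mm³ / 0.1944 mm² → 982510.3 mm.
Time extruding = 982510.3 / 74.6, so 13170.4 s.
Layer count = ceil(89 / 0.24) = 371.
Layer-change overhead = 371 × 0.41, so 152.11 s.
Total = 13170.4 + 152.11 = 13322.51 s = 3.70 hours.

3.70 hours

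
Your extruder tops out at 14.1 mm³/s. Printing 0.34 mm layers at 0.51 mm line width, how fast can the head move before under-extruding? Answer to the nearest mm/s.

81 mm/s

A: 0.34 × 0.51 → 0.1734 mm².
Max speed = 14.1 / 0.1734 = 81.31 ≈ 81 mm/s.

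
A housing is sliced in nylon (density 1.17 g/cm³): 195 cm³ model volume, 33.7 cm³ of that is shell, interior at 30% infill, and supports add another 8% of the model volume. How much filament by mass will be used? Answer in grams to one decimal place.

Interior volume: 195 − 33.7 → 161.3 cm³.
Infill deposited = 0.30 × 161.3 = 48.39 cm³.
Support: 0.08 × 195 → 15.6 cm³.
Total printed volume: 33.7 + 48.39 + 15.6 → 97.69 cm³.
Mass = 97.69 × 1.17, so 114.2973 g.

114.3 g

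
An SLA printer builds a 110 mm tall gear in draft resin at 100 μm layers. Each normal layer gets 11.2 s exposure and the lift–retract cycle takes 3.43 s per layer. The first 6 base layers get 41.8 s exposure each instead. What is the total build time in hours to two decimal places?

Layer count = ceil(110 / 0.1) = 1100.
Bottom layers = 6 × (41.8 + 3.43) = 271.38 s.
Normal layers: 1094 × (11.2 + 3.43) → 16005.22 s.
Sum: 271.38 + 16005.22 = 16276.6 s → 4.52 hours.

4.52 hours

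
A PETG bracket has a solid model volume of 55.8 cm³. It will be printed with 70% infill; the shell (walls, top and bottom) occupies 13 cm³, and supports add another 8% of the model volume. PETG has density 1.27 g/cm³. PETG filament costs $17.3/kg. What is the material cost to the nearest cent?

Infill region = 55.8 − 13, so 42.8 cm³.
Infill volume = 0.70 × 42.8 = 29.96 cm³.
Support: 0.08 × 55.8 → 4.464 cm³.
Total printed volume = 13 + 29.96 + 4.464, so 47.424 cm³.
Mass = 47.424 × 1.27 = 60.22848 g.
At $17.3/kg: 60.22848/1000 × 17.3 = $1.04.

$1.04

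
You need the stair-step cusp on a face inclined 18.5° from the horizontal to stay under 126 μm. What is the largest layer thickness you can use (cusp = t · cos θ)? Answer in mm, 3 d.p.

0.133 mm

Layer height = cusp / cos(18.5°) = 0.126 / 0.9483 = 0.133 mm.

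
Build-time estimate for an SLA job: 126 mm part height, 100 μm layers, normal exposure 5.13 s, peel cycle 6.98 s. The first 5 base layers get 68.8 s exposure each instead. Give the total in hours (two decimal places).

Number of layers: 126 / 0.1 → 1260 (rounded up).
Bottom layers: 5 × (68.8 + 6.98) → 378.9 s.
Regular layers: 1255 × (5.13 + 6.98) → 15198.05 s.
Sum: 378.9 + 15198.05 = 15576.95 s → 4.33 hours.

4.33 hours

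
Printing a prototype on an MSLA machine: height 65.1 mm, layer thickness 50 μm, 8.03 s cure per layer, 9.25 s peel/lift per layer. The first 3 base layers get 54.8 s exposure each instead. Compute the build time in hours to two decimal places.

Layer count = ceil(65.1 / 0.05) = 1302.
Base layers = 3 × (54.8 + 9.25), so 192.15 s.
Remaining layers = 1299 × (8.03 + 9.25), so 22446.72 s.
Sum: 192.15 + 22446.72 = 22638.87 s → 6.29 hours.

6.29 hours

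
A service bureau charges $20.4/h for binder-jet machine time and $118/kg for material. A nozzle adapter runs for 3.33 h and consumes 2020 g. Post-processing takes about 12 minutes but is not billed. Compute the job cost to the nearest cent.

$306.29

Time charge = 20.4 × 3.33, so $67.932.
Feedstock cost: 118 × 2020/1000 → $238.36.
Total = 67.932 + 238.36 = 306.292 ≈ $306.29.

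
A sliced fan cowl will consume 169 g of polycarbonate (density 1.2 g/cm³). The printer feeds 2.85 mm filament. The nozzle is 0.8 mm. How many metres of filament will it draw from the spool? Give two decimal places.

Volume = 169 g / 1.2 g·cm⁻³ = 140.8333 cm³ = 140833.3 mm³.
A = π r² = π × 1.425² = 6.3794 mm².
L = V/A = 140833.3/6.3794 = 22076.26 mm → 22.08 m.

22.08 m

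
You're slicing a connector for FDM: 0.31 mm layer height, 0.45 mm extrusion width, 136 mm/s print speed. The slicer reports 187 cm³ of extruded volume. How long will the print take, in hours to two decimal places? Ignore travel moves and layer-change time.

Extrusion cross-section = 0.31 × 0.45, so 0.1395 mm².
Path length: 187000 mm³ / 0.1395 mm² → 1340501.8 mm.
Print-move time = 1340501.8 / 136, so 9856.6 s.
That's 9856.6 s → 2.74 hours.

2.74 hours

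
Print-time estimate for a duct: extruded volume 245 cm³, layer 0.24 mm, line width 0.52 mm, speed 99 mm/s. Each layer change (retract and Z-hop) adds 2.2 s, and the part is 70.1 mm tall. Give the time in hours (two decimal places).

5.69 hours

Bead cross-section = 0.24 × 0.52 = 0.1248 mm².
Total extruded path = 245000/0.1248 = 1963141 mm.
Extrusion time: 1963141 / 99 → 19829.7 s.
Number of layers: 70.1 / 0.24 → 293 (rounded up).
Non-print overhead = 293 × 2.2, so 644.6 s.
Total = 19829.7 + 644.6 = 20474.3 s = 5.69 hours.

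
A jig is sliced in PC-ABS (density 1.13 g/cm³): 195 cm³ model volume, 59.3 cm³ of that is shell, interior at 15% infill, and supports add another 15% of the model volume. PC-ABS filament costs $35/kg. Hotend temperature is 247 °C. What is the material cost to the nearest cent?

$4.31

Volume inside the shell = 195 − 59.3, so 135.7 cm³.
Infill volume: 0.15 × 135.7 → 20.355 cm³.
Support: 0.15 × 195 → 29.25 cm³.
Deposited volume = 59.3 + 20.355 + 29.25 = 108.905 cm³.
Mass = 108.905 × 1.13 = 123.06265 g.
Cost = 123.06265 g / 1000 × $35/kg = $4.31.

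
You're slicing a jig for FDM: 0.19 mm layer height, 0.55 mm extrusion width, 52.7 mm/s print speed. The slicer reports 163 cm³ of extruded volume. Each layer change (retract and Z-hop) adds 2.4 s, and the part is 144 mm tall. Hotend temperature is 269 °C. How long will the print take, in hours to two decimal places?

8.73 hours

Extrusion cross-section = 0.19 × 0.55 = 0.1045 mm².
Total extruded path = 163000/0.1045 = 1559808.6 mm.
Time extruding = 1559808.6 / 52.7 = 29597.9 s.
Number of layers: 144 / 0.19 → 758 (rounded up).
Non-print overhead: 758 × 2.4 → 1819.2 s.
Altogether 29597.9 + 1819.2 = 31417.1 s, i.e. 8.73 hours.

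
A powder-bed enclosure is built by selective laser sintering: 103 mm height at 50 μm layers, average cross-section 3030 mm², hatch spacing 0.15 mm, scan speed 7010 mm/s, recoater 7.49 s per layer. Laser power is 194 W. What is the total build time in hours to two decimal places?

Layer count = ceil(103 / 0.05) = 2060.
Scan path per layer = 3030 / 0.15, so 20200 mm.
Scan time per layer = 20200 / 7010, so 2.8816 s.
Time per layer = 2.8816 + 7.49, so 10.3716 s.
Build time = 2060 × 10.3716 = 21365.496 s = 5.93 hours.

5.93 hours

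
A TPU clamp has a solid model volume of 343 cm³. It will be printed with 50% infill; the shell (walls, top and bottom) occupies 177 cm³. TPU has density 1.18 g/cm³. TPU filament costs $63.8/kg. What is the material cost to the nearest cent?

$19.57

Infill region = 343 − 177, so 166 cm³.
Deposited infill = 0.50 × 166 = 83 cm³.
Total printed volume: 177 + 83 → 260 cm³.
Mass: 260 × 1.18 → 306.8 g.
Cost = 306.8 g / 1000 × $63.8/kg = $19.57.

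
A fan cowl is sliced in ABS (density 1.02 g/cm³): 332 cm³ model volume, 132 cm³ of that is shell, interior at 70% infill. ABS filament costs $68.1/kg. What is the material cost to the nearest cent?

$18.89

Interior volume: 332 − 132 → 200 cm³.
Infill deposited = 0.70 × 200, so 140 cm³.
Total extruded = 132 + 140 = 272 cm³.
Mass = 272 × 1.02 = 277.44 g.
At $68.1/kg: 277.44/1000 × 68.1 = $18.89.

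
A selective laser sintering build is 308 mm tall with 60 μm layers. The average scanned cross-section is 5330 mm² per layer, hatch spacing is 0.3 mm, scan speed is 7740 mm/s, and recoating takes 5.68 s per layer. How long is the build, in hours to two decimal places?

11.37 hours

Number of layers: 308 / 0.06 → 5134 (rounded up).
Scan path per layer = 5330 / 0.3, so 17766.7 mm.
Per-layer scan time = 17766.7 / 7740 = 2.2954 s.
Per-layer time = 2.2954 + 5.68, so 7.9754 s.
Total: 5134 × 7.9754 s = 40945.7036 s → 11.37 hours.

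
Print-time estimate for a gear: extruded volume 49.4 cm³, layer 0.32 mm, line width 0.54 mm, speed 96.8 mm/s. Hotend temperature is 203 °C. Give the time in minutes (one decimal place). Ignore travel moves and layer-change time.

Extrusion cross-section = 0.32 × 0.54 = 0.1728 mm².
Path length: 49400 mm³ / 0.1728 mm² → 285879.6 mm.
Time extruding = 285879.6 / 96.8 = 2953.3 s.
That's 2953.3 s → 49.2 minutes.

49.2 minutes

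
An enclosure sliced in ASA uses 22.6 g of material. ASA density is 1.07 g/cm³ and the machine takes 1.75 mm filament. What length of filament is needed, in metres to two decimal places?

8.78 m

Extruded volume: 22.6/1.07 = 21.1215 cm³ (21121.5 mm³).
Cross-section of 1.75 mm filament: π·(1.75/2)² = 2.4053 mm².
L = V/A = 21121.5/2.4053 = 8781.23 mm → 8.78 m.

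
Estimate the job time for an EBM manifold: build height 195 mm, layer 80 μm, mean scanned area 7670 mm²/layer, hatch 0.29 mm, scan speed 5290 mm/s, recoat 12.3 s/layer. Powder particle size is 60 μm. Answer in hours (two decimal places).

Number of layers: 195 / 0.08 → 2438 (rounded up).
Hatch length per layer = 7670 / 0.29 = 26448.3 mm.
Beam time per layer = 26448.3 / 5290, so 4.9997 s.
Per-layer time: 4.9997 + 12.3 → 17.2997 s.
Total: 2438 × 17.2997 s = 42176.6686 s → 11.72 hours.

11.72 hours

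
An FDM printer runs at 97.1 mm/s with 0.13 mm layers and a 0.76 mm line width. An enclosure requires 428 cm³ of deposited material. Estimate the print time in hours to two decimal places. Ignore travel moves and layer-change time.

12.39 hours

Line area = 0.13 × 0.76, so 0.0988 mm².
Toolpath length = 428 cm³ / 0.0988 mm² = 428000 / 0.0988 = 4331983.8 mm.
Time extruding = 4331983.8 / 97.1, so 44613.6 s.
That's 44613.6 s → 12.39 hours.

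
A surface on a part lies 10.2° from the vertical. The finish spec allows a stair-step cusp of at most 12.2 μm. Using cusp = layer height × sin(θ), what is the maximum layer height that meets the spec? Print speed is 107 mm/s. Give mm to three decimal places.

Layer height = cusp / sin(10.2°) = 0.0122 / 0.1771 = 0.069 mm.

0.069 mm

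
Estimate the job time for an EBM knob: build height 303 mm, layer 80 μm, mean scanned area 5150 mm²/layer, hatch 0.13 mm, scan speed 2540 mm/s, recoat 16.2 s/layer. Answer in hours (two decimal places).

Layers = ⌈303/0.08⌉ = 3788.
Hatch length per layer = 5150 / 0.13 = 39615.4 mm.
Per-layer scan time = 39615.4 / 2540, so 15.5966 s.
Time per layer: 15.5966 + 16.2 → 31.7966 s.
Build time = 3788 × 31.7966 = 120445.5208 s = 33.46 hours.

33.46 hours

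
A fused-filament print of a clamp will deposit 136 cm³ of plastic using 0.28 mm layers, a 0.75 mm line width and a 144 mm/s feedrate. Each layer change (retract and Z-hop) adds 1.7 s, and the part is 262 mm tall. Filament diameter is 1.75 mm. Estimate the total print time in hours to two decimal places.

Bead cross-section = 0.28 × 0.75, so 0.21 mm².
Total extruded path = 136000/0.21 = 647619 mm.
Extrusion time: 647619 / 144 → 4497.4 s.
Number of layers: 262 / 0.28 → 936 (rounded up).
Z-hop total = 936 × 1.7, so 1591.2 s.
Altogether 4497.4 + 1591.2 = 6088.6 s, i.e. 1.69 hours.

1.69 hours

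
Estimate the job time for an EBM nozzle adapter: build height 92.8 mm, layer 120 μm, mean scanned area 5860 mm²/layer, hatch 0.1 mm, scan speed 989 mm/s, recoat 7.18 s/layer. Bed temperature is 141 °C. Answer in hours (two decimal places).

14.28 hours

Number of layers: 92.8 / 0.12 → 774 (rounded up).
Scan path per layer = 5860 / 0.1 = 58600 mm.
Scan time per layer: 58600 / 989 → 59.2518 s.
Per-layer time: 59.2518 + 7.18 → 66.4318 s.
Total: 774 × 66.4318 s = 51418.2132 s → 14.28 hours.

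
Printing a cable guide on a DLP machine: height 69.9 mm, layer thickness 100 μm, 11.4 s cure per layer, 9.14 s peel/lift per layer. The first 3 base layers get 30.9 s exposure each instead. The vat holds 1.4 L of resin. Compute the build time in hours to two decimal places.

Layers = ⌈69.9/0.1⌉ = 699.
Bottom layers = 3 × (30.9 + 9.14) = 120.12 s.
Remaining layers = 696 × (11.4 + 9.14), so 14295.84 s.
Total = 120.12 + 14295.84 = 14415.96 s = 4.00 hours.

4.00 hours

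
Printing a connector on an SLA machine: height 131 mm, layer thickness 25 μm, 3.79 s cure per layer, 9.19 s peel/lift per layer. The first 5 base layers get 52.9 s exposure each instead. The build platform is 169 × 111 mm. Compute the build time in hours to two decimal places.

18.96 hours

Layers = ⌈131/0.025⌉ = 5240.
Burn-in layers = 5 × (52.9 + 9.19), so 310.45 s.
Regular layers: 5235 × (3.79 + 9.19) → 67950.3 s.
Total = 310.45 + 67950.3 = 68260.75 s = 18.96 hours.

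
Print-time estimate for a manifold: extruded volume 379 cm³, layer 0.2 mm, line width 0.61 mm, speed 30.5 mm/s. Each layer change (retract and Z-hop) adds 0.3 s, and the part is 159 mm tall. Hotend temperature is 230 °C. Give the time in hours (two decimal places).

28.36 hours

Bead cross-section = 0.2 × 0.61, so 0.122 mm².
Path length: 379000 mm³ / 0.122 mm² → 3106557.4 mm.
Extrusion time: 3106557.4 / 30.5 → 101854.3 s.
Layers = ⌈159/0.2⌉ = 795.
Non-print overhead: 795 × 0.3 → 238.5 s.
Altogether 101854.3 + 238.5 = 102092.8 s, i.e. 28.36 hours.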